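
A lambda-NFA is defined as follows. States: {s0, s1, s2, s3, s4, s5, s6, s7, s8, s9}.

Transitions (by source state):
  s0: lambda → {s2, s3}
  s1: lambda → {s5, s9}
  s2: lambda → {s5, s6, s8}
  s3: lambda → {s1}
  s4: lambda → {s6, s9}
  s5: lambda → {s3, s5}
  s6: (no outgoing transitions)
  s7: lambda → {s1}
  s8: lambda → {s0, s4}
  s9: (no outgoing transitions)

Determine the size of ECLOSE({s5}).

4

Start with {s5}.
From s5 via lambda: add s3.
From s3 via lambda: add s1.
From s1 via lambda: add s9.
lambda-closure = {s1, s3, s5, s9}, which has 4 states.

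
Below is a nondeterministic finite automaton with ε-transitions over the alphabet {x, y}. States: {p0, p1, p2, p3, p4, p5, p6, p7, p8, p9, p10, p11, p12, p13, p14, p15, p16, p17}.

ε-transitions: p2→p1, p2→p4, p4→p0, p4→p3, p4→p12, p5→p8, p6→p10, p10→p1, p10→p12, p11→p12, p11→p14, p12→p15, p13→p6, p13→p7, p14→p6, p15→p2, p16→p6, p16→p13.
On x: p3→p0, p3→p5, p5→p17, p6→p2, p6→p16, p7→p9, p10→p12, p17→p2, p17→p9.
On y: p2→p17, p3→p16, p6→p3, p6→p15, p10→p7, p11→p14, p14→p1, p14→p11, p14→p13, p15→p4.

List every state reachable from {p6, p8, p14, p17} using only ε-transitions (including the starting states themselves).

{p0, p1, p2, p3, p4, p6, p8, p10, p12, p14, p15, p17}

Start with {p6, p8, p14, p17}.
From p6 via ε: add p10.
From p10 via ε: add p1, p12.
From p12 via ε: add p15.
From p15 via ε: add p2.
From p2 via ε: add p4.
From p4 via ε: add p0, p3.
No new states can be added; the closed set is {p0, p1, p2, p3, p4, p6, p8, p10, p12, p14, p15, p17}.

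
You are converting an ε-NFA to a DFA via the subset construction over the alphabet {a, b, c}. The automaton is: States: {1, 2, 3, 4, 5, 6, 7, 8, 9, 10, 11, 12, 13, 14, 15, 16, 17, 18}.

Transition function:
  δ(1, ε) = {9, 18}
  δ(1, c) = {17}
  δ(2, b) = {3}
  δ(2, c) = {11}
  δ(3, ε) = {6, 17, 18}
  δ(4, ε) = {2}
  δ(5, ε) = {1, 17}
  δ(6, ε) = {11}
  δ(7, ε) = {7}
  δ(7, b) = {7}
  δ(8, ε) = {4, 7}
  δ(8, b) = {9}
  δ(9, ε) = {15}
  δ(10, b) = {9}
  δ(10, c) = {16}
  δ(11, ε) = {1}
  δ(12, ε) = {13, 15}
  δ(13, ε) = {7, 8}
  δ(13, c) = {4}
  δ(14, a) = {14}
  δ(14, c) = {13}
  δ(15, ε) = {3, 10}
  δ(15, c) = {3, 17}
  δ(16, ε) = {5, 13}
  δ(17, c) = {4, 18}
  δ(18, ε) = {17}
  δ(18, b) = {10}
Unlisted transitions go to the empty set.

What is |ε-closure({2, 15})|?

10

Start with {2, 15}.
From 15 via ε: add 3, 10.
From 3 via ε: add 6, 17, 18.
From 6 via ε: add 11.
From 11 via ε: add 1.
From 1 via ε: add 9.
ε-closure = {1, 2, 3, 6, 9, 10, 11, 15, 17, 18}, which has 10 states.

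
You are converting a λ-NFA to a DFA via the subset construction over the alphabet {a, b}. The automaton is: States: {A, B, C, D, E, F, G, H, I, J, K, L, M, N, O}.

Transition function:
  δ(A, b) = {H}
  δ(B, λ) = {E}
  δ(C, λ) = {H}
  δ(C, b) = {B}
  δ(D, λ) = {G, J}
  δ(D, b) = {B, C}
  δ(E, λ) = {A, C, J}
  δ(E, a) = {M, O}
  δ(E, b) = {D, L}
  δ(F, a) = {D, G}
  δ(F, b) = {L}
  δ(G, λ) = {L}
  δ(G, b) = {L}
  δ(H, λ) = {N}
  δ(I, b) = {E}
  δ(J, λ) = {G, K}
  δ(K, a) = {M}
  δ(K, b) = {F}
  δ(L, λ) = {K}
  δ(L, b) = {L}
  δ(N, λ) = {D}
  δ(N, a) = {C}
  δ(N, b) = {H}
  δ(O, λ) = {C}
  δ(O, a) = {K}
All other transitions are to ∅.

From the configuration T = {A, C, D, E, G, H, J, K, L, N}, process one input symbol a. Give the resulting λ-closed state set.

{C, D, G, H, J, K, L, M, N, O}

E on a → {M, O}.
K on a → {M}.
N on a → {C}.
No a-transition from A, C, D, G, H, J, L.
Union after reading a: {C, M, O}.
Now take the λ-closure:
From C via λ: add H.
From H via λ: add N.
From N via λ: add D.
From D via λ: add G, J.
From G via λ: add L.
From J via λ: add K.
No new states can be added; the closed set is {C, D, G, H, J, K, L, M, N, O}.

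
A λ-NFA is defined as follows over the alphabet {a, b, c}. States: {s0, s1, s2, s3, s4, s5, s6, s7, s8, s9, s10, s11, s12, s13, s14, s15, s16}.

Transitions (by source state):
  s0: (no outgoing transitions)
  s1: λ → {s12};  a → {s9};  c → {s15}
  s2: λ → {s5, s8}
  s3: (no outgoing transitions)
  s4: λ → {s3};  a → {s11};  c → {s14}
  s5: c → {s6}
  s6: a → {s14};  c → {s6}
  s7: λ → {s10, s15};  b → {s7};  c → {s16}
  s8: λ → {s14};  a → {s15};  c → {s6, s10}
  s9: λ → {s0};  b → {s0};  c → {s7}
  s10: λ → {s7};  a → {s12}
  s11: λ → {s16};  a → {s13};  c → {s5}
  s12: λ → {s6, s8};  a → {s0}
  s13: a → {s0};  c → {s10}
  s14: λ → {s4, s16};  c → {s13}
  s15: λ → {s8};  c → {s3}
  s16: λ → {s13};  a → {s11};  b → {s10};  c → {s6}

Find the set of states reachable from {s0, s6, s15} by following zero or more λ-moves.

{s0, s3, s4, s6, s8, s13, s14, s15, s16}

Start with {s0, s6, s15}.
From s15 via λ: add s8.
From s8 via λ: add s14.
From s14 via λ: add s4, s16.
From s4 via λ: add s3.
From s16 via λ: add s13.
No new states can be added; the closed set is {s0, s3, s4, s6, s8, s13, s14, s15, s16}.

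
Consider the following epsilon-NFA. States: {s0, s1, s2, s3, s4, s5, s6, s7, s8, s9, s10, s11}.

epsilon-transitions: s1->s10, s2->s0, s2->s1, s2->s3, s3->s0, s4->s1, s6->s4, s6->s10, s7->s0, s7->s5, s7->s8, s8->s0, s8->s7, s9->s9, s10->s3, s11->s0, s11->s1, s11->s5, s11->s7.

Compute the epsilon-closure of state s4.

Start with {s4}.
From s4 via epsilon: add s1.
From s1 via epsilon: add s10.
From s10 via epsilon: add s3.
From s3 via epsilon: add s0.
No new states can be added; the closed set is {s0, s1, s3, s4, s10}.

{s0, s1, s3, s4, s10}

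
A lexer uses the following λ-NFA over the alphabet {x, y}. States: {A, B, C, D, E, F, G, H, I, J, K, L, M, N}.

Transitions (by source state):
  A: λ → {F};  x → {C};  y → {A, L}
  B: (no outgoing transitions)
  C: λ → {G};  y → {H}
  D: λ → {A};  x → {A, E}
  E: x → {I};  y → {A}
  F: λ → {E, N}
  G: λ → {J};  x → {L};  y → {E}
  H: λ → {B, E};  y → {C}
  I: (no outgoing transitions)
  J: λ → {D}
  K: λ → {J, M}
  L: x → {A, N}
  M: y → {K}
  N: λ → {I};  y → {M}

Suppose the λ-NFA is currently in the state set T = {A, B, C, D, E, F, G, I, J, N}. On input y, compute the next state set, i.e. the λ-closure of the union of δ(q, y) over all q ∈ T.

A on y → {A, L}.
C on y → {H}.
E on y → {A}.
G on y → {E}.
N on y → {M}.
No y-transition from B, D, F, I, J.
Union after reading y: {A, E, H, L, M}.
Now take the λ-closure:
From A via λ: add F.
From H via λ: add B.
From F via λ: add N.
From N via λ: add I.
No new states can be added; the closed set is {A, B, E, F, H, I, L, M, N}.

{A, B, E, F, H, I, L, M, N}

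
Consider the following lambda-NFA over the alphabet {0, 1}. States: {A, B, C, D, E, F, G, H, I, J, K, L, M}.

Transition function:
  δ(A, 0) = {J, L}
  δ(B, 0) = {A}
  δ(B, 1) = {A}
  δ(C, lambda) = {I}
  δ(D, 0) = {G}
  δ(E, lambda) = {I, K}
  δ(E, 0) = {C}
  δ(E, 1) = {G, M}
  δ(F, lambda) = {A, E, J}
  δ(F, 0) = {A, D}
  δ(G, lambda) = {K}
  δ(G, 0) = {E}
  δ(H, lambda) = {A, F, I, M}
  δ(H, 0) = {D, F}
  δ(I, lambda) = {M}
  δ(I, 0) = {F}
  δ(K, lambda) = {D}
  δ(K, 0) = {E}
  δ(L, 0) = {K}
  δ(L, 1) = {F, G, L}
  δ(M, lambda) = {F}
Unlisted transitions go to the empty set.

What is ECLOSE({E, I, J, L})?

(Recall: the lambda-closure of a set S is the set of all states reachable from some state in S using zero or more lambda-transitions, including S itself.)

Start with {E, I, J, L}.
From E via lambda: add K.
From I via lambda: add M.
From K via lambda: add D.
From M via lambda: add F.
From F via lambda: add A.
No new states can be added; the closed set is {A, D, E, F, I, J, K, L, M}.

{A, D, E, F, I, J, K, L, M}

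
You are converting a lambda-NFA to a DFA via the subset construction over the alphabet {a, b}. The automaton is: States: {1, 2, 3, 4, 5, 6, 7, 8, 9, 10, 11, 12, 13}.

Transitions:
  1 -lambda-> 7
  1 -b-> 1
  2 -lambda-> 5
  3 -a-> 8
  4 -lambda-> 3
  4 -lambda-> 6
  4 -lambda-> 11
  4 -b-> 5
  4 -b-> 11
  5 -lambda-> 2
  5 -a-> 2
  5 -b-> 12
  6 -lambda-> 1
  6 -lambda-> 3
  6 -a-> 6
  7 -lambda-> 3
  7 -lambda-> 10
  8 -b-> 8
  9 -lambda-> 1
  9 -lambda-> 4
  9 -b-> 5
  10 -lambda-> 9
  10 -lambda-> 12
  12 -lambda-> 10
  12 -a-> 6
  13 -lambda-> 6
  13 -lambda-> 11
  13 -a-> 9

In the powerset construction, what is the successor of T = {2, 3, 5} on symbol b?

{1, 3, 4, 6, 7, 9, 10, 11, 12}

5 on b → {12}.
No b-transition from 2, 3.
Union after reading b: {12}.
Now take the lambda-closure:
From 12 via lambda: add 10.
From 10 via lambda: add 9.
From 9 via lambda: add 1, 4.
From 1 via lambda: add 7.
From 4 via lambda: add 3, 6, 11.
No new states can be added; the closed set is {1, 3, 4, 6, 7, 9, 10, 11, 12}.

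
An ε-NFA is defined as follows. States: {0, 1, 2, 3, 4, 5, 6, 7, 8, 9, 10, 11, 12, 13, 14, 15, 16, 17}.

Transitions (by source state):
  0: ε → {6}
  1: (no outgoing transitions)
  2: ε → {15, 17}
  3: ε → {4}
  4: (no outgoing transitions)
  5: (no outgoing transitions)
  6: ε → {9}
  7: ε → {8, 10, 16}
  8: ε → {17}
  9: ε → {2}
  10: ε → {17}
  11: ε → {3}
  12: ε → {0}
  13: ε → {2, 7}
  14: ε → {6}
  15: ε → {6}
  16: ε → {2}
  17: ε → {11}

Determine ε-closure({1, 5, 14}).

Start with {1, 5, 14}.
From 14 via ε: add 6.
From 6 via ε: add 9.
From 9 via ε: add 2.
From 2 via ε: add 15, 17.
From 17 via ε: add 11.
From 11 via ε: add 3.
From 3 via ε: add 4.
No new states can be added; the closed set is {1, 2, 3, 4, 5, 6, 9, 11, 14, 15, 17}.

{1, 2, 3, 4, 5, 6, 9, 11, 14, 15, 17}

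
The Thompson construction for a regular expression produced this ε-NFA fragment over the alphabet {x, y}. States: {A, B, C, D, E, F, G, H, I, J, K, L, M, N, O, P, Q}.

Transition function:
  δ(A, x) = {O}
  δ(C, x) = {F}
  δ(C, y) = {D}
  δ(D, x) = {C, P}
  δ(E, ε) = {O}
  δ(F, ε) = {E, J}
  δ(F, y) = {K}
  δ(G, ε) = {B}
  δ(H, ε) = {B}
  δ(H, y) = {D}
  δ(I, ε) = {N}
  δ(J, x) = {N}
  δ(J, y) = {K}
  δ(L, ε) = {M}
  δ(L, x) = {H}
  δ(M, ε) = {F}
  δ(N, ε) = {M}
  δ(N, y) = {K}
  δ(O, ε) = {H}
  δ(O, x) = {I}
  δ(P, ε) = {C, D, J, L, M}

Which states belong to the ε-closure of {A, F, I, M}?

{A, B, E, F, H, I, J, M, N, O}

Start with {A, F, I, M}.
From F via ε: add E, J.
From I via ε: add N.
From E via ε: add O.
From O via ε: add H.
From H via ε: add B.
No new states can be added; the closed set is {A, B, E, F, H, I, J, M, N, O}.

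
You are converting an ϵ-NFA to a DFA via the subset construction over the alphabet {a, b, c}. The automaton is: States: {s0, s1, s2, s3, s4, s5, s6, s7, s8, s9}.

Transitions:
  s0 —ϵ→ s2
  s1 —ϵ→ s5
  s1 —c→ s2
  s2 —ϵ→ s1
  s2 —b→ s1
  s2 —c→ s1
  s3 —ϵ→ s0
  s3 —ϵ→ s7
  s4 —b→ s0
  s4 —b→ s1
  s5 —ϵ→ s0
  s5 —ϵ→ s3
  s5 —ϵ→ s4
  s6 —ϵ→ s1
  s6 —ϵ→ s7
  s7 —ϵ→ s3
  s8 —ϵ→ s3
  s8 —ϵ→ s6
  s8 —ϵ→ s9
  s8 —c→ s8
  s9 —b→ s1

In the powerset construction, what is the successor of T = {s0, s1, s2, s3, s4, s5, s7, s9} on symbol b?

s2 on b → {s1}.
s4 on b → {s0, s1}.
s9 on b → {s1}.
No b-transition from s0, s1, s3, s5, s7.
Union after reading b: {s0, s1}.
Now take the ϵ-closure:
From s0 via ϵ: add s2.
From s1 via ϵ: add s5.
From s5 via ϵ: add s3, s4.
From s3 via ϵ: add s7.
No new states can be added; the closed set is {s0, s1, s2, s3, s4, s5, s7}.

{s0, s1, s2, s3, s4, s5, s7}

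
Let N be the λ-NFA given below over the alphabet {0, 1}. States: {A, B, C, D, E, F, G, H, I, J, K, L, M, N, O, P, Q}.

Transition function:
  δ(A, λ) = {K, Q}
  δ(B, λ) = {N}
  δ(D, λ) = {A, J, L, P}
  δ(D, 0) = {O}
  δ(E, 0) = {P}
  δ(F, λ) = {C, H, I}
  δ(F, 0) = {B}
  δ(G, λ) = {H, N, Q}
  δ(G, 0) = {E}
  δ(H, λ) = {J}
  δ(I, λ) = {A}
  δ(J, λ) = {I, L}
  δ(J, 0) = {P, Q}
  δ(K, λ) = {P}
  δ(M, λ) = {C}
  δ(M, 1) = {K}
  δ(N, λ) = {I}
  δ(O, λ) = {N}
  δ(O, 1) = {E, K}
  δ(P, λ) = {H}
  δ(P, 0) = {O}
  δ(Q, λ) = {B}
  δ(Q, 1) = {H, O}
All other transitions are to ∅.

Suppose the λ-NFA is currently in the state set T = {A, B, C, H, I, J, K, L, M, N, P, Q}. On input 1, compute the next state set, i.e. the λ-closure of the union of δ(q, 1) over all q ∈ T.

{A, B, H, I, J, K, L, N, O, P, Q}

M on 1 → {K}.
Q on 1 → {H, O}.
No 1-transition from A, B, C, H, I, J, K, L, N, P.
Union after reading 1: {H, K, O}.
Now take the λ-closure:
From H via λ: add J.
From K via λ: add P.
From O via λ: add N.
From J via λ: add I, L.
From I via λ: add A.
From A via λ: add Q.
From Q via λ: add B.
No new states can be added; the closed set is {A, B, H, I, J, K, L, N, O, P, Q}.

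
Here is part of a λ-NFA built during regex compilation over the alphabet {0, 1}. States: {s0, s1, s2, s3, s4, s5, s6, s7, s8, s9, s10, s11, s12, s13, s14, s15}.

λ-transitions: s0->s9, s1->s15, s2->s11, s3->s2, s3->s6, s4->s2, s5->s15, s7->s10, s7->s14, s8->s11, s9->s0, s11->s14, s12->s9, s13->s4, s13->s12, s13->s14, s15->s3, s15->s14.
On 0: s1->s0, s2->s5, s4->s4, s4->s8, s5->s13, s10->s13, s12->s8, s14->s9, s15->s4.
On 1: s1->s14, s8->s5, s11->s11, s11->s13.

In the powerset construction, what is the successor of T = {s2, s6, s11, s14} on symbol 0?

s2 on 0 → {s5}.
s14 on 0 → {s9}.
No 0-transition from s6, s11.
Union after reading 0: {s5, s9}.
Now take the λ-closure:
From s5 via λ: add s15.
From s9 via λ: add s0.
From s15 via λ: add s3, s14.
From s3 via λ: add s2, s6.
From s2 via λ: add s11.
No new states can be added; the closed set is {s0, s2, s3, s5, s6, s9, s11, s14, s15}.

{s0, s2, s3, s5, s6, s9, s11, s14, s15}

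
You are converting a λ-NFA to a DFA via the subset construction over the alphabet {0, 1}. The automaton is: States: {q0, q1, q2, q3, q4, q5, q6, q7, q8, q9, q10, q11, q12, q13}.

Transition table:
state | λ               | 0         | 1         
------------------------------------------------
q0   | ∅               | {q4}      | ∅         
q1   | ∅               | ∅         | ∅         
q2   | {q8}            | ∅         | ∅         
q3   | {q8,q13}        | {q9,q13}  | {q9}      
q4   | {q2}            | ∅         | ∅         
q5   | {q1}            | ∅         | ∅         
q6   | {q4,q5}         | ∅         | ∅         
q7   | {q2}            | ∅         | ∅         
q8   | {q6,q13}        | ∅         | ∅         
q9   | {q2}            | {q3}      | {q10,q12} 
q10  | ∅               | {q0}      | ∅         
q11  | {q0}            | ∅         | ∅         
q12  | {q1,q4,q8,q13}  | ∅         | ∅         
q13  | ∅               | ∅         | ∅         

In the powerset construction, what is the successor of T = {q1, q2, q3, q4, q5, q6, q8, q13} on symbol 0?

{q1, q2, q4, q5, q6, q8, q9, q13}

q3 on 0 → {q9, q13}.
No 0-transition from q1, q2, q4, q5, q6, q8, q13.
Union after reading 0: {q9, q13}.
Now take the λ-closure:
From q9 via λ: add q2.
From q2 via λ: add q8.
From q8 via λ: add q6.
From q6 via λ: add q4, q5.
From q5 via λ: add q1.
No new states can be added; the closed set is {q1, q2, q4, q5, q6, q8, q9, q13}.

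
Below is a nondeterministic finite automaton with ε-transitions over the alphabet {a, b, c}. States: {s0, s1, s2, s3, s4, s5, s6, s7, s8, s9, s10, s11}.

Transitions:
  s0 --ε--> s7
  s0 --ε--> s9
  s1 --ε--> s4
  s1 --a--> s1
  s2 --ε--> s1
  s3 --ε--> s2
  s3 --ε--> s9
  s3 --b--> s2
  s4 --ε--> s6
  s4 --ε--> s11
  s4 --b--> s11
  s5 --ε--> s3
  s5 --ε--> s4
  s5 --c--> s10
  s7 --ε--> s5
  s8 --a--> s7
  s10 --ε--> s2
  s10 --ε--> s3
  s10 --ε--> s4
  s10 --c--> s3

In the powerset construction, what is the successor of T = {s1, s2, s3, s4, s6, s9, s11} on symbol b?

s3 on b → {s2}.
s4 on b → {s11}.
No b-transition from s1, s2, s6, s9, s11.
Union after reading b: {s2, s11}.
Now take the ε-closure:
From s2 via ε: add s1.
From s1 via ε: add s4.
From s4 via ε: add s6.
No new states can be added; the closed set is {s1, s2, s4, s6, s11}.

{s1, s2, s4, s6, s11}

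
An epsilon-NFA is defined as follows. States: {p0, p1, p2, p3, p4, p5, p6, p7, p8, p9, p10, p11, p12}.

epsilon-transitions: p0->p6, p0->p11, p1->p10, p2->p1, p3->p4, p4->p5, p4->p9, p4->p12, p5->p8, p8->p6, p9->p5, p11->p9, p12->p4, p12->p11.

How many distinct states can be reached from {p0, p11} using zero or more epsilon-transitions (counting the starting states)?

6

Start with {p0, p11}.
From p0 via epsilon: add p6.
From p11 via epsilon: add p9.
From p9 via epsilon: add p5.
From p5 via epsilon: add p8.
epsilon-closure = {p0, p5, p6, p8, p9, p11}, which has 6 states.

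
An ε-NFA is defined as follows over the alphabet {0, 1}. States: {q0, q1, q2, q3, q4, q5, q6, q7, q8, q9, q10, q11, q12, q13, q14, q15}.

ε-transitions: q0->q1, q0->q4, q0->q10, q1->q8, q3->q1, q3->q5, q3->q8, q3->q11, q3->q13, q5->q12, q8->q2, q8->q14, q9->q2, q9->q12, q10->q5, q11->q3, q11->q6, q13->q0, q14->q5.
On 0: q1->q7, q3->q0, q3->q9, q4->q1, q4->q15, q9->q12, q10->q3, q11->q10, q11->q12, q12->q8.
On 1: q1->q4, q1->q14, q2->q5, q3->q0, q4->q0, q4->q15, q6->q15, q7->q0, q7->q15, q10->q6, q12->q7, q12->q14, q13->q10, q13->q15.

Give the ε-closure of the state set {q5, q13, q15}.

Start with {q5, q13, q15}.
From q5 via ε: add q12.
From q13 via ε: add q0.
From q0 via ε: add q1, q4, q10.
From q1 via ε: add q8.
From q8 via ε: add q2, q14.
No new states can be added; the closed set is {q0, q1, q2, q4, q5, q8, q10, q12, q13, q14, q15}.

{q0, q1, q2, q4, q5, q8, q10, q12, q13, q14, q15}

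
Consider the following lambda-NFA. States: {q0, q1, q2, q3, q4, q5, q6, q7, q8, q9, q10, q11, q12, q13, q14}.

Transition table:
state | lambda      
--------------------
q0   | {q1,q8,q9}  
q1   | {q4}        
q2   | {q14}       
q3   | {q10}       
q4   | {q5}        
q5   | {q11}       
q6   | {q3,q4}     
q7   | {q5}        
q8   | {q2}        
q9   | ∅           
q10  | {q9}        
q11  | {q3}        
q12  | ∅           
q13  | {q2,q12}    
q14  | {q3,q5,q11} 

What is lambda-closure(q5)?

Start with {q5}.
From q5 via lambda: add q11.
From q11 via lambda: add q3.
From q3 via lambda: add q10.
From q10 via lambda: add q9.
No new states can be added; the closed set is {q3, q5, q9, q10, q11}.

{q3, q5, q9, q10, q11}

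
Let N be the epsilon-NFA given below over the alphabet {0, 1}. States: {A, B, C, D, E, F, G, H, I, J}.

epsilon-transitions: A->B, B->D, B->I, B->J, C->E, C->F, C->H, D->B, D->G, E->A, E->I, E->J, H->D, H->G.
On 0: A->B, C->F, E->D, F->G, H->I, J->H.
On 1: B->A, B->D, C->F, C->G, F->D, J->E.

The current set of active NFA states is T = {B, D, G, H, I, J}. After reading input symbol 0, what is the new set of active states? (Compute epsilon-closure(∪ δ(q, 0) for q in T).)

H on 0 → {I}.
J on 0 → {H}.
No 0-transition from B, D, G, I.
Union after reading 0: {H, I}.
Now take the epsilon-closure:
From H via epsilon: add D, G.
From D via epsilon: add B.
From B via epsilon: add J.
No new states can be added; the closed set is {B, D, G, H, I, J}.

{B, D, G, H, I, J}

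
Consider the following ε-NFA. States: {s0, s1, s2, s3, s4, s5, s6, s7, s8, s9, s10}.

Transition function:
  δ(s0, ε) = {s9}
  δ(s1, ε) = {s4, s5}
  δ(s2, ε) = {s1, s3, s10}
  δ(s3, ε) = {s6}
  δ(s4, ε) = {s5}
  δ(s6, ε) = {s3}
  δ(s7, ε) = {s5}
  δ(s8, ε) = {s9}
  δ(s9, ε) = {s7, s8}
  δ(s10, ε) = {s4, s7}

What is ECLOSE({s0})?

{s0, s5, s7, s8, s9}

Start with {s0}.
From s0 via ε: add s9.
From s9 via ε: add s7, s8.
From s7 via ε: add s5.
No new states can be added; the closed set is {s0, s5, s7, s8, s9}.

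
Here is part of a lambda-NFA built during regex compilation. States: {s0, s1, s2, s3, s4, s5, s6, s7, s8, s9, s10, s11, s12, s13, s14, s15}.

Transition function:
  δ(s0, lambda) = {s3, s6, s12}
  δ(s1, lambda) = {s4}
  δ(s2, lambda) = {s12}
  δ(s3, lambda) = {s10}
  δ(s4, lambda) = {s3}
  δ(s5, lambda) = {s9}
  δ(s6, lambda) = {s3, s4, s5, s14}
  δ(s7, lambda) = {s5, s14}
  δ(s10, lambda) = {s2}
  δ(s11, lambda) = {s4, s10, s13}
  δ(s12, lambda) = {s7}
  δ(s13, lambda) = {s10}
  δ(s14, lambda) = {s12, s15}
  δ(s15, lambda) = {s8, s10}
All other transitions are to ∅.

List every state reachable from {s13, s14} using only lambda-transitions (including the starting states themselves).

Start with {s13, s14}.
From s13 via lambda: add s10.
From s14 via lambda: add s12, s15.
From s10 via lambda: add s2.
From s12 via lambda: add s7.
From s15 via lambda: add s8.
From s7 via lambda: add s5.
From s5 via lambda: add s9.
No new states can be added; the closed set is {s2, s5, s7, s8, s9, s10, s12, s13, s14, s15}.

{s2, s5, s7, s8, s9, s10, s12, s13, s14, s15}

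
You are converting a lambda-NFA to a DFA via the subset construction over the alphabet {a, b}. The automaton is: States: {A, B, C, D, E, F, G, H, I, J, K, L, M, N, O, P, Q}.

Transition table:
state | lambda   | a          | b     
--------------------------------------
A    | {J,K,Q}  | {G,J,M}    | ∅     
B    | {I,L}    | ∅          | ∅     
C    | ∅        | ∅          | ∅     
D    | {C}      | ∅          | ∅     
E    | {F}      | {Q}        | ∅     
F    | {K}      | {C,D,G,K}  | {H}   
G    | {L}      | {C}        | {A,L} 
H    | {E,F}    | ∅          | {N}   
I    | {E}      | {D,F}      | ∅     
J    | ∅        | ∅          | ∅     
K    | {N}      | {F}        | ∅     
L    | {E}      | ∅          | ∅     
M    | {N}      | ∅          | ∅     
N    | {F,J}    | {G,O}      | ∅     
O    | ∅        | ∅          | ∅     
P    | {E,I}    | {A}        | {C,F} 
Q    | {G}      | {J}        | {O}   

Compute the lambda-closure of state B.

{B, E, F, I, J, K, L, N}

Start with {B}.
From B via lambda: add I, L.
From I via lambda: add E.
From E via lambda: add F.
From F via lambda: add K.
From K via lambda: add N.
From N via lambda: add J.
No new states can be added; the closed set is {B, E, F, I, J, K, L, N}.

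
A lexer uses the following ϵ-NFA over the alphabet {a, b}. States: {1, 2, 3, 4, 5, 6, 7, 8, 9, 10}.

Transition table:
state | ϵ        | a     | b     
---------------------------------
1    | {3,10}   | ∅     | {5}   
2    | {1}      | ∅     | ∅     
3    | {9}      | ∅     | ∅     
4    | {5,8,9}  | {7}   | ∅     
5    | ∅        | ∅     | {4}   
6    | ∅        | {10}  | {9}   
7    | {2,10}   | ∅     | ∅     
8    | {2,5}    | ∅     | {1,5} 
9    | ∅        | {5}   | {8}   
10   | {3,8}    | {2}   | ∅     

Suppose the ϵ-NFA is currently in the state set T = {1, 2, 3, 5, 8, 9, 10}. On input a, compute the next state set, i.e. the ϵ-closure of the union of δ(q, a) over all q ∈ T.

9 on a → {5}.
10 on a → {2}.
No a-transition from 1, 2, 3, 5, 8.
Union after reading a: {2, 5}.
Now take the ϵ-closure:
From 2 via ϵ: add 1.
From 1 via ϵ: add 3, 10.
From 3 via ϵ: add 9.
From 10 via ϵ: add 8.
No new states can be added; the closed set is {1, 2, 3, 5, 8, 9, 10}.

{1, 2, 3, 5, 8, 9, 10}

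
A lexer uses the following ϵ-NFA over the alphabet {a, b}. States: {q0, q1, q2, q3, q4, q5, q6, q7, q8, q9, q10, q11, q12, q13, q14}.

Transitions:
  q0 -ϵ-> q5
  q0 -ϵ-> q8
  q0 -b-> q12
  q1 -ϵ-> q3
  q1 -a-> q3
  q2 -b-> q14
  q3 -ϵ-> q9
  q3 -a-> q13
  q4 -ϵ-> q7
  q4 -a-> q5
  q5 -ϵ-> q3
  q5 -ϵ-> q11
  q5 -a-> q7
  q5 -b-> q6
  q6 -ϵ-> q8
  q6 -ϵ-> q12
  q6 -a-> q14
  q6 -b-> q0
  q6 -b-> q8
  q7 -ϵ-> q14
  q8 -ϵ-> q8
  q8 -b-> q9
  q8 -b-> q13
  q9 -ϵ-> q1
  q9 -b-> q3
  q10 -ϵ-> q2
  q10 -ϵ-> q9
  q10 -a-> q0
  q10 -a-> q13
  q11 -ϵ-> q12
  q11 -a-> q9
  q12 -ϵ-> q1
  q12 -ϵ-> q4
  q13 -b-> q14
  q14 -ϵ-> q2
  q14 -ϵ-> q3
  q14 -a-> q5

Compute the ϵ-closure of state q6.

{q1, q2, q3, q4, q6, q7, q8, q9, q12, q14}

Start with {q6}.
From q6 via ϵ: add q8, q12.
From q12 via ϵ: add q1, q4.
From q1 via ϵ: add q3.
From q4 via ϵ: add q7.
From q3 via ϵ: add q9.
From q7 via ϵ: add q14.
From q14 via ϵ: add q2.
No new states can be added; the closed set is {q1, q2, q3, q4, q6, q7, q8, q9, q12, q14}.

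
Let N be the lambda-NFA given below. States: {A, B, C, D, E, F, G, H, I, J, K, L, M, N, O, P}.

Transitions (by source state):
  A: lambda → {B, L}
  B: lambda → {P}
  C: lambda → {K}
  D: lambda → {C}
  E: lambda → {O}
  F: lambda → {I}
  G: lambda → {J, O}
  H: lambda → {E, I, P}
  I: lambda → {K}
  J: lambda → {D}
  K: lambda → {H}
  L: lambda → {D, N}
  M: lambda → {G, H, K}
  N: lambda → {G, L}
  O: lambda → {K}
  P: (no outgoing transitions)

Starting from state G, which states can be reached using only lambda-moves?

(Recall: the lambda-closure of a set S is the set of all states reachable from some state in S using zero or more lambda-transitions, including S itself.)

{C, D, E, G, H, I, J, K, O, P}

Start with {G}.
From G via lambda: add J, O.
From J via lambda: add D.
From O via lambda: add K.
From D via lambda: add C.
From K via lambda: add H.
From H via lambda: add E, I, P.
No new states can be added; the closed set is {C, D, E, G, H, I, J, K, O, P}.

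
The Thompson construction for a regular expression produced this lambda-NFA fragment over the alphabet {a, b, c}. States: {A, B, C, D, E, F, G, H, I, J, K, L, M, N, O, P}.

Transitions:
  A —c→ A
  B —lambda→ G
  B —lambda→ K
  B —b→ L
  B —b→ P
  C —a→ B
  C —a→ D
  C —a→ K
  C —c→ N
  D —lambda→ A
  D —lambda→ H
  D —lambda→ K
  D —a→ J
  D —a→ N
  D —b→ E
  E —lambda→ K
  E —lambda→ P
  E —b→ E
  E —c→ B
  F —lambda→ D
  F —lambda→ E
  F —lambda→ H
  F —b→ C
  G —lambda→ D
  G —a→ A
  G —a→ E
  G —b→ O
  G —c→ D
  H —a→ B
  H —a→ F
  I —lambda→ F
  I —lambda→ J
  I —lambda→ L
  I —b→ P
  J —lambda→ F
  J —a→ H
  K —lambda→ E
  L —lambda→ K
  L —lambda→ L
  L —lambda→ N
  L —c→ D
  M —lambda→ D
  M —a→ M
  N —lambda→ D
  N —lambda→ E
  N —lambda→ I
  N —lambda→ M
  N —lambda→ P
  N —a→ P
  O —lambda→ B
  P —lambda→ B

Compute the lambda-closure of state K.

Start with {K}.
From K via lambda: add E.
From E via lambda: add P.
From P via lambda: add B.
From B via lambda: add G.
From G via lambda: add D.
From D via lambda: add A, H.
No new states can be added; the closed set is {A, B, D, E, G, H, K, P}.

{A, B, D, E, G, H, K, P}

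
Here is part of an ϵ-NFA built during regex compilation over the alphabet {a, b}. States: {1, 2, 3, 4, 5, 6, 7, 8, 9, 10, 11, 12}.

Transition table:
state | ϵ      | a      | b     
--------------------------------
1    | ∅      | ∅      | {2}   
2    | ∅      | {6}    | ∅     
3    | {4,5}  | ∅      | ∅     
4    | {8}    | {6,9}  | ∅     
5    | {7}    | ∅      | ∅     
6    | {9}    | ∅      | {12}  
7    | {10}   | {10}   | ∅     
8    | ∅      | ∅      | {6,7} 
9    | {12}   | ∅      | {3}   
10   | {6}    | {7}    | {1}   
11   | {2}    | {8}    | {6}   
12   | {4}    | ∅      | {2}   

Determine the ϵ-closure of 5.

{4, 5, 6, 7, 8, 9, 10, 12}

Start with {5}.
From 5 via ϵ: add 7.
From 7 via ϵ: add 10.
From 10 via ϵ: add 6.
From 6 via ϵ: add 9.
From 9 via ϵ: add 12.
From 12 via ϵ: add 4.
From 4 via ϵ: add 8.
No new states can be added; the closed set is {4, 5, 6, 7, 8, 9, 10, 12}.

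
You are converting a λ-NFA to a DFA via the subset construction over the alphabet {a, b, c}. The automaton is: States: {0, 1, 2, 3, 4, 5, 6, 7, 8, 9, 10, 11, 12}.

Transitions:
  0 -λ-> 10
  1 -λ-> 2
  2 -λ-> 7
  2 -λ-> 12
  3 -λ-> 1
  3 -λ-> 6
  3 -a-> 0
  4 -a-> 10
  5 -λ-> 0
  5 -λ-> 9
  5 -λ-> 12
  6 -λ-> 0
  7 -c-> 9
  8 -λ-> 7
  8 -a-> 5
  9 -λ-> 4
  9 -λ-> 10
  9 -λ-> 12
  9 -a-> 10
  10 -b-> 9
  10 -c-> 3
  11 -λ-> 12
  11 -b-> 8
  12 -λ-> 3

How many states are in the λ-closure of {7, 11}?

Start with {7, 11}.
From 11 via λ: add 12.
From 12 via λ: add 3.
From 3 via λ: add 1, 6.
From 1 via λ: add 2.
From 6 via λ: add 0.
From 0 via λ: add 10.
λ-closure = {0, 1, 2, 3, 6, 7, 10, 11, 12}, which has 9 states.

9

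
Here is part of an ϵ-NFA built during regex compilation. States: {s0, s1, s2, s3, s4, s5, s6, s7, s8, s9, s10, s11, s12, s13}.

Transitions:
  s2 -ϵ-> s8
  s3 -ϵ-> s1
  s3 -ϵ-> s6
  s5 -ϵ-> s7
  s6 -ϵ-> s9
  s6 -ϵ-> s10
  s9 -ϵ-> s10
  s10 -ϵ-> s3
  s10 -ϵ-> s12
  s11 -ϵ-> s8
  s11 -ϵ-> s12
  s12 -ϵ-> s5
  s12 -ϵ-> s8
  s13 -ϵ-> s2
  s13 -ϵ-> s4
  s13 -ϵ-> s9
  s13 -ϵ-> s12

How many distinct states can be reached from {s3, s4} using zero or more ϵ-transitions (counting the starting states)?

10

Start with {s3, s4}.
From s3 via ϵ: add s1, s6.
From s6 via ϵ: add s9, s10.
From s10 via ϵ: add s12.
From s12 via ϵ: add s5, s8.
From s5 via ϵ: add s7.
ϵ-closure = {s1, s3, s4, s5, s6, s7, s8, s9, s10, s12}, which has 10 states.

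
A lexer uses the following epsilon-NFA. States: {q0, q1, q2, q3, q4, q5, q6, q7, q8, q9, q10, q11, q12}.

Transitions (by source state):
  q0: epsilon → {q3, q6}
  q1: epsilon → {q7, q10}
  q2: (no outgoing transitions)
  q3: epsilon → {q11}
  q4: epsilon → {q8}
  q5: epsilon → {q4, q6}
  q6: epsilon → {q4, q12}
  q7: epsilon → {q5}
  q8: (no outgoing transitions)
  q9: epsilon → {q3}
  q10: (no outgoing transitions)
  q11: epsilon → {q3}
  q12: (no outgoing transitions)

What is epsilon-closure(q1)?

Start with {q1}.
From q1 via epsilon: add q7, q10.
From q7 via epsilon: add q5.
From q5 via epsilon: add q4, q6.
From q4 via epsilon: add q8.
From q6 via epsilon: add q12.
No new states can be added; the closed set is {q1, q4, q5, q6, q7, q8, q10, q12}.

{q1, q4, q5, q6, q7, q8, q10, q12}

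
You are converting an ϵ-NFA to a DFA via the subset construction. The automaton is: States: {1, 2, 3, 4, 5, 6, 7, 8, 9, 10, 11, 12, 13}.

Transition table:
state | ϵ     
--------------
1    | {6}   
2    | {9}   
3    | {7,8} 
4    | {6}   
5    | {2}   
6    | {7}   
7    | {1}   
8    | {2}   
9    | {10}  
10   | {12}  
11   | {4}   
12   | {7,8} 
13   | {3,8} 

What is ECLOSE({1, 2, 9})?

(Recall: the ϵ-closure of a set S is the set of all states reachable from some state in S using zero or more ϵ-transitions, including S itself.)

{1, 2, 6, 7, 8, 9, 10, 12}

Start with {1, 2, 9}.
From 1 via ϵ: add 6.
From 9 via ϵ: add 10.
From 6 via ϵ: add 7.
From 10 via ϵ: add 12.
From 12 via ϵ: add 8.
No new states can be added; the closed set is {1, 2, 6, 7, 8, 9, 10, 12}.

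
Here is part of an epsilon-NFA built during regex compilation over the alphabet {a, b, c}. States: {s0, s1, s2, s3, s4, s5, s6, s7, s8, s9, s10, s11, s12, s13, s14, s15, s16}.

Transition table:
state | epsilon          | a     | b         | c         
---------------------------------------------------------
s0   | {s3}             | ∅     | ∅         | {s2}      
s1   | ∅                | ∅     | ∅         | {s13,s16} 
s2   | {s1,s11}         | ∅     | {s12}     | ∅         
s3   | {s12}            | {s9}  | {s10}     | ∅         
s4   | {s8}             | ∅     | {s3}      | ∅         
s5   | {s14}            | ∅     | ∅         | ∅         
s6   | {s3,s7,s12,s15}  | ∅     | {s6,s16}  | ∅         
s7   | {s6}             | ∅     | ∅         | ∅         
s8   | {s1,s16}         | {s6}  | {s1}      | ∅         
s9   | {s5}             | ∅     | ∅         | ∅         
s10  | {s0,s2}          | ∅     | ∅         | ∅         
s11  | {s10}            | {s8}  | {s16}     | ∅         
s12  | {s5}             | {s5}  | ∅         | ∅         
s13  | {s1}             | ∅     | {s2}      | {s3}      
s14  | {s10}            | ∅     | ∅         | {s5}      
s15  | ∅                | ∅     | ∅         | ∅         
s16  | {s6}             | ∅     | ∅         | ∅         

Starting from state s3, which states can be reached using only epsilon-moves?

{s0, s1, s2, s3, s5, s10, s11, s12, s14}

Start with {s3}.
From s3 via epsilon: add s12.
From s12 via epsilon: add s5.
From s5 via epsilon: add s14.
From s14 via epsilon: add s10.
From s10 via epsilon: add s0, s2.
From s2 via epsilon: add s1, s11.
No new states can be added; the closed set is {s0, s1, s2, s3, s5, s10, s11, s12, s14}.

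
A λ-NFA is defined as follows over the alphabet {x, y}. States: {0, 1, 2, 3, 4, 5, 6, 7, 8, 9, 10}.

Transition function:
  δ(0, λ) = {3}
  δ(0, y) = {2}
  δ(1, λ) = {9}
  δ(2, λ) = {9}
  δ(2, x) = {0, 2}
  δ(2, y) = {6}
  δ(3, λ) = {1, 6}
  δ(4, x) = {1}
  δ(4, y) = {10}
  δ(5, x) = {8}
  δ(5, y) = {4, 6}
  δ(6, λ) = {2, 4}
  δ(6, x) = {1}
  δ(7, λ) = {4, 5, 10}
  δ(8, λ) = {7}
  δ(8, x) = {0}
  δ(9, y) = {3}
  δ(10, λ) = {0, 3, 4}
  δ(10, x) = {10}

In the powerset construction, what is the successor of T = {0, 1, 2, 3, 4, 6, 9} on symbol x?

{0, 1, 2, 3, 4, 6, 9}

2 on x → {0, 2}.
4 on x → {1}.
6 on x → {1}.
No x-transition from 0, 1, 3, 9.
Union after reading x: {0, 1, 2}.
Now take the λ-closure:
From 0 via λ: add 3.
From 1 via λ: add 9.
From 3 via λ: add 6.
From 6 via λ: add 4.
No new states can be added; the closed set is {0, 1, 2, 3, 4, 6, 9}.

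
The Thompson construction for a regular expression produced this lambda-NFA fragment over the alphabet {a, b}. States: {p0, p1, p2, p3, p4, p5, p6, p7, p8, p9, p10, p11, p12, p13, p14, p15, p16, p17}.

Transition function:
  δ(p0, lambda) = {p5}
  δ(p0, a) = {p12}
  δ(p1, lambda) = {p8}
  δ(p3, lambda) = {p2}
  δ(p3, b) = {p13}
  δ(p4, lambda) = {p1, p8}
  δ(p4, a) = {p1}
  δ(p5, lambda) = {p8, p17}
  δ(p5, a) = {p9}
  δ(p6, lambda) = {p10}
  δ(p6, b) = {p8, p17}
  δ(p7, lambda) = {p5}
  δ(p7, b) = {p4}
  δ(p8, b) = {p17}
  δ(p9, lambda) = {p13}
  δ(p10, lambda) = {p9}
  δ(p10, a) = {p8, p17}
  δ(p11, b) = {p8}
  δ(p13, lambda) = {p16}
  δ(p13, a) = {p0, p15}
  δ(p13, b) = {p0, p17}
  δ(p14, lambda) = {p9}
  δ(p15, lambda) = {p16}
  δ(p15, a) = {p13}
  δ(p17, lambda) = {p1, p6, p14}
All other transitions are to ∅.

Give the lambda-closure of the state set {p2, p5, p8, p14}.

{p1, p2, p5, p6, p8, p9, p10, p13, p14, p16, p17}

Start with {p2, p5, p8, p14}.
From p5 via lambda: add p17.
From p14 via lambda: add p9.
From p9 via lambda: add p13.
From p17 via lambda: add p1, p6.
From p6 via lambda: add p10.
From p13 via lambda: add p16.
No new states can be added; the closed set is {p1, p2, p5, p6, p8, p9, p10, p13, p14, p16, p17}.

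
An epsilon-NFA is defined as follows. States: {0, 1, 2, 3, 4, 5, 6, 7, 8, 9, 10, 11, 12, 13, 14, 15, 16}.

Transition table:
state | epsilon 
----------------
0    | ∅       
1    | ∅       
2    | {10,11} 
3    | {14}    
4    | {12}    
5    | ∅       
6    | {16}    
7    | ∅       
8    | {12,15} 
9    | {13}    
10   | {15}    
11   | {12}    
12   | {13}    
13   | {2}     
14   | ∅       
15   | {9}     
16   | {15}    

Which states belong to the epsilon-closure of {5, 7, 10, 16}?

{2, 5, 7, 9, 10, 11, 12, 13, 15, 16}

Start with {5, 7, 10, 16}.
From 10 via epsilon: add 15.
From 15 via epsilon: add 9.
From 9 via epsilon: add 13.
From 13 via epsilon: add 2.
From 2 via epsilon: add 11.
From 11 via epsilon: add 12.
No new states can be added; the closed set is {2, 5, 7, 9, 10, 11, 12, 13, 15, 16}.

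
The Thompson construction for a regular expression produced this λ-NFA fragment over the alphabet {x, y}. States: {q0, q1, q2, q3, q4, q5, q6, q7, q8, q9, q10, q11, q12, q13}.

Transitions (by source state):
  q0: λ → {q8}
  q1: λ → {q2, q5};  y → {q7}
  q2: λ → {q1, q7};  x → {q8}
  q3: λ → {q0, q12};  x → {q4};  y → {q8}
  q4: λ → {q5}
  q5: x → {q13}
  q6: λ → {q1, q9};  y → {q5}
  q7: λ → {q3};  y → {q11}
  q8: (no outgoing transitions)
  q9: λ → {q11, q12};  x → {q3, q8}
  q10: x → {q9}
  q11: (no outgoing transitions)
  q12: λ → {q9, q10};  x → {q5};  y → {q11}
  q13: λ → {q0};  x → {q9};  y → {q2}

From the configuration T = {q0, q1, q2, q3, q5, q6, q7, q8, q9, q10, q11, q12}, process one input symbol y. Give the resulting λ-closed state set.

{q0, q3, q5, q7, q8, q9, q10, q11, q12}

q1 on y → {q7}.
q3 on y → {q8}.
q6 on y → {q5}.
q7 on y → {q11}.
q12 on y → {q11}.
No y-transition from q0, q2, q5, q8, q9, q10, q11.
Union after reading y: {q5, q7, q8, q11}.
Now take the λ-closure:
From q7 via λ: add q3.
From q3 via λ: add q0, q12.
From q12 via λ: add q9, q10.
No new states can be added; the closed set is {q0, q3, q5, q7, q8, q9, q10, q11, q12}.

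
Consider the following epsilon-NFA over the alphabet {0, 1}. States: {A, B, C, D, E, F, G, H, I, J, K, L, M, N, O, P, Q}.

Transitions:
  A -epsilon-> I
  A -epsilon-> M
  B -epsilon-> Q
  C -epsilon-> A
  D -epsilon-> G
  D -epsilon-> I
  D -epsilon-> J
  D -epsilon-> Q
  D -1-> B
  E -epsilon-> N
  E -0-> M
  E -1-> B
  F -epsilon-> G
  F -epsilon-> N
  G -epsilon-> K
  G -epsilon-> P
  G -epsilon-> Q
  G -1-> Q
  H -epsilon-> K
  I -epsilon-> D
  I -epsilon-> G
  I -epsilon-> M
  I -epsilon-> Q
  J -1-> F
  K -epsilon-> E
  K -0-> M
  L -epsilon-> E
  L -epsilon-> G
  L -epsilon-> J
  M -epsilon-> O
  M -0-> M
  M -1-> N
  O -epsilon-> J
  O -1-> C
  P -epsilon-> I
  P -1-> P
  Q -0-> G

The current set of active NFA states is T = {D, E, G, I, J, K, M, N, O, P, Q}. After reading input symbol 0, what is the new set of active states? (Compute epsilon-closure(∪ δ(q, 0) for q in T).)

E on 0 → {M}.
K on 0 → {M}.
M on 0 → {M}.
Q on 0 → {G}.
No 0-transition from D, G, I, J, N, O, P.
Union after reading 0: {G, M}.
Now take the epsilon-closure:
From G via epsilon: add K, P, Q.
From M via epsilon: add O.
From K via epsilon: add E.
From O via epsilon: add J.
From P via epsilon: add I.
From E via epsilon: add N.
From I via epsilon: add D.
No new states can be added; the closed set is {D, E, G, I, J, K, M, N, O, P, Q}.

{D, E, G, I, J, K, M, N, O, P, Q}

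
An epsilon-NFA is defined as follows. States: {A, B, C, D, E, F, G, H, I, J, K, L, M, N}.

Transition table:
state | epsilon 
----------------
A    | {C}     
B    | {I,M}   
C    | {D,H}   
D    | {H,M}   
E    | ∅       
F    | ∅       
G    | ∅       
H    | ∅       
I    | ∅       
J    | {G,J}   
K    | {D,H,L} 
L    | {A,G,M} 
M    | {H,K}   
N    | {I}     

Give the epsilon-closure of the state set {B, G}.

Start with {B, G}.
From B via epsilon: add I, M.
From M via epsilon: add H, K.
From K via epsilon: add D, L.
From L via epsilon: add A.
From A via epsilon: add C.
No new states can be added; the closed set is {A, B, C, D, G, H, I, K, L, M}.

{A, B, C, D, G, H, I, K, L, M}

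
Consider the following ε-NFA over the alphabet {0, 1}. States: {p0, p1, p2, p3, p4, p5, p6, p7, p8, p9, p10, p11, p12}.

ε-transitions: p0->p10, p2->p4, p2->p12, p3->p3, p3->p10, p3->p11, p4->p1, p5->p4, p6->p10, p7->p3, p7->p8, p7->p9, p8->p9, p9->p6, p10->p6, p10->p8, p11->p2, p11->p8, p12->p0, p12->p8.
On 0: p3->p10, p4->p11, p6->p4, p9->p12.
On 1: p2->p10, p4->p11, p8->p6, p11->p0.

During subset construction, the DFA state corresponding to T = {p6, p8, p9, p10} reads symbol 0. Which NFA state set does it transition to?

p6 on 0 → {p4}.
p9 on 0 → {p12}.
No 0-transition from p8, p10.
Union after reading 0: {p4, p12}.
Now take the ε-closure:
From p4 via ε: add p1.
From p12 via ε: add p0, p8.
From p0 via ε: add p10.
From p8 via ε: add p9.
From p9 via ε: add p6.
No new states can be added; the closed set is {p0, p1, p4, p6, p8, p9, p10, p12}.

{p0, p1, p4, p6, p8, p9, p10, p12}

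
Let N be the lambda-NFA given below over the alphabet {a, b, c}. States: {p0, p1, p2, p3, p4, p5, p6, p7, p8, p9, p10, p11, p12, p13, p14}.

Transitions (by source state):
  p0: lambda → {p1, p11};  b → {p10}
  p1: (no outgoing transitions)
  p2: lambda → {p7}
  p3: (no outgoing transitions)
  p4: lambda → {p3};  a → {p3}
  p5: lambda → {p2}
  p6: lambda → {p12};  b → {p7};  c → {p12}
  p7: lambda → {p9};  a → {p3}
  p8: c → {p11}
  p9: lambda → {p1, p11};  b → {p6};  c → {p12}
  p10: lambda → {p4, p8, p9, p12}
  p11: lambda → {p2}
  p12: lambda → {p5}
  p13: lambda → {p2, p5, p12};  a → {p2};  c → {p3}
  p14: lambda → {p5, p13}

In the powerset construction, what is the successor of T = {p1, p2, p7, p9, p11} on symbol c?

{p1, p2, p5, p7, p9, p11, p12}

p9 on c → {p12}.
No c-transition from p1, p2, p7, p11.
Union after reading c: {p12}.
Now take the lambda-closure:
From p12 via lambda: add p5.
From p5 via lambda: add p2.
From p2 via lambda: add p7.
From p7 via lambda: add p9.
From p9 via lambda: add p1, p11.
No new states can be added; the closed set is {p1, p2, p5, p7, p9, p11, p12}.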